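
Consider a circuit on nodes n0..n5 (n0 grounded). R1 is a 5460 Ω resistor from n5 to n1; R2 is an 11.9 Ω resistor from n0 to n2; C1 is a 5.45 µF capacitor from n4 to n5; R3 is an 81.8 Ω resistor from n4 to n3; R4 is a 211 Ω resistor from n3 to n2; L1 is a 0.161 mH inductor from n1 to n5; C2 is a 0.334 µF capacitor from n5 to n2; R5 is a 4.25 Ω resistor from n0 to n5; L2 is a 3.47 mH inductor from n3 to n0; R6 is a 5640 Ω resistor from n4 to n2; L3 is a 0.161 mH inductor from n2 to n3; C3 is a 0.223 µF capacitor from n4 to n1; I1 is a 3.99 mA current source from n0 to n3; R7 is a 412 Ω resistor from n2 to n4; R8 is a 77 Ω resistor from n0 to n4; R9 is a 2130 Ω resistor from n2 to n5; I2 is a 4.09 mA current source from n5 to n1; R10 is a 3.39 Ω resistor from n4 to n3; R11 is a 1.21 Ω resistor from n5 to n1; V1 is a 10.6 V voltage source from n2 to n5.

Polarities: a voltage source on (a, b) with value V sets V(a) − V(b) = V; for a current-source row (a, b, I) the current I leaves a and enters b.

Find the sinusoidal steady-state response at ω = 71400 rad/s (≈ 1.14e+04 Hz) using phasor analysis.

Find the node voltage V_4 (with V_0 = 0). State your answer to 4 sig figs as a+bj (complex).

-4.894-1.411j V

MNA unknowns: 5 node voltages V₁..V_5 plus 1 source current (V1)
R1: Y=0.0001832+0.000j on G[5,1]
R2: Y=0.08403+0.000j on G[0,2]
C1: Y=0.000+0.3891j on G[4,5]
R3: Y=0.01222+0.000j on G[4,3]
R4: Y=0.004739+0.000j on G[3,2]
L1: Y=0.000-0.08699j on G[1,5]
C2: Y=0.000+0.02385j on G[5,2]
R5: Y=0.2353+0.000j on G[0,5]
L2: Y=0.000-0.004036j on G[3,0]
R6: Y=0.0001773+0.000j on G[4,2]
L3: Y=0.000-0.08699j on G[2,3]
C3: Y=0.000+0.01592j on G[4,1]
I1: z[0]−=0.00399, z[3]+=0.00399
R7: Y=0.002427+0.000j on G[2,4]
R8: Y=0.01299+0.000j on G[0,4]
R9: Y=0.0004695+0.000j on G[2,5]
I2: z[5]−=0.00409, z[1]+=0.00409
R10: Y=0.2950+0.000j on G[4,3]
R11: Y=0.8264+0.000j on G[5,1]
V1: row V2−V5=10.6, i_V1 at 2,5
solve → V1=-2.484-0.02740j, V2=8.080+0.01524j, V3=-3.333-4.615j, V4=-4.894-1.411j, V5=-2.520+0.01524j
aux → i_V1=-1.175+0.7132j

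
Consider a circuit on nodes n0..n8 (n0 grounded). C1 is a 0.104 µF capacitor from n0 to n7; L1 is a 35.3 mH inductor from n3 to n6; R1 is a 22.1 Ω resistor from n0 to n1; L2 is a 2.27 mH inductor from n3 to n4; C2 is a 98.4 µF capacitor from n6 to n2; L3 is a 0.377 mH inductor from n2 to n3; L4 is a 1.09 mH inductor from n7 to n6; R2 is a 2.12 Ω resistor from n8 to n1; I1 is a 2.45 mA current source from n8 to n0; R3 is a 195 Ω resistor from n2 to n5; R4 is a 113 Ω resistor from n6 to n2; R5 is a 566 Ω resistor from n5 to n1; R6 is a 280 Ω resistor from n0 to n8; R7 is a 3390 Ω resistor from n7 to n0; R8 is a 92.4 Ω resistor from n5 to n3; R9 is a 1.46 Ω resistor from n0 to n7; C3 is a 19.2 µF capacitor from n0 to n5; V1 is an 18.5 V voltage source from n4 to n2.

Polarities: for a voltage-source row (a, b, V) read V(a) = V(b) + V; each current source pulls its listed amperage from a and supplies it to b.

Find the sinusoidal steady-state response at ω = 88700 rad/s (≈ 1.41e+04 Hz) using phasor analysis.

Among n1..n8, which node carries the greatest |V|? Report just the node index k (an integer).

MNA unknowns: 8 node voltages V₁..V_8 plus 1 source current (V1)
C1: Y=0.000+0.009225j on G[0,7]
L1: Y=0.000-0.0003194j on G[3,6]
R1: Y=0.04525+0.000j on G[0,1]
L2: Y=0.000-0.004967j on G[3,4]
C2: Y=0.000+8.728j on G[6,2]
L3: Y=0.000-0.02990j on G[2,3]
L4: Y=0.000-0.01034j on G[7,6]
R2: Y=0.4717+0.000j on G[8,1]
I1: z[8]−=0.00245, z[0]+=0.00245
R3: Y=0.005128+0.000j on G[2,5]
R4: Y=0.008850+0.000j on G[6,2]
R5: Y=0.001767+0.000j on G[5,1]
R6: Y=0.003571+0.000j on G[0,8]
R7: Y=0.0002950+0.000j on G[7,0]
R8: Y=0.01082+0.000j on G[5,3]
R9: Y=0.6849+0.000j on G[0,7]
C3: Y=0.000+1.703j on G[0,5]
V1: row V4−V2=18.5, i_V1 at 4,2
solve → V1=-0.04835-0.0001204j, V2=-1.219-0.5552j, V3=1.116-0.9006j, V4=17.28-0.5552j, V5=-0.007360-0.003445j, V6=-1.221-0.5559j, V7=-0.008421+0.01841j, V8=-0.05314-0.0001195j
aux → i_V1=-0.001715+0.08028j

4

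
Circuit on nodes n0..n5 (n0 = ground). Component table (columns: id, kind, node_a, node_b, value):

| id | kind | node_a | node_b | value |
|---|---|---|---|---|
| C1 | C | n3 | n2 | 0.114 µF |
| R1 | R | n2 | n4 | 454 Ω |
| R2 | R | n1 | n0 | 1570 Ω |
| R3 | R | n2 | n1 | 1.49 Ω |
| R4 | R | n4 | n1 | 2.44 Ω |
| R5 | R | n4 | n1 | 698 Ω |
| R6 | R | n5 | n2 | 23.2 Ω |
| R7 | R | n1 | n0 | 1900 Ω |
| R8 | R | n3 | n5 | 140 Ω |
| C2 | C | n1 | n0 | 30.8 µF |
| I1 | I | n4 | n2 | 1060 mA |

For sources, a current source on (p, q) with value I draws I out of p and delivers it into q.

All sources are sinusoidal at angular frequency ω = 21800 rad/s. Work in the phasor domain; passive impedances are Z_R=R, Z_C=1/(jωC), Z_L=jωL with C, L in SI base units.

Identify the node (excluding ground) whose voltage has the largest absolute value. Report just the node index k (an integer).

Element admittances at ω=21800 rad/s:
  Y(C1) = 0.000+0.002485j S between n3,n2
  Y(R1) = 0.002203+0.000j S between n2,n4
  Y(R2) = 0.0006369+0.000j S between n1,n0
  Y(R3) = 0.6711+0.000j S between n2,n1
  Y(R4) = 0.4098+0.000j S between n4,n1
  Y(R5) = 0.001433+0.000j S between n4,n1
  Y(R6) = 0.04310+0.000j S between n5,n2
  Y(R7) = 0.0005263+0.000j S between n1,n0
  Y(R8) = 0.007143+0.000j S between n3,n5
  Y(C2) = 0.000+0.6714j S between n1,n0
  I1: injects 1.06 A into n2 (from n4)
Assemble and solve the 5×5 MNA system:
  V(n1)=0.000+0.000j  V(n2)=1.566+0.000j  V(n3)=1.566+0.000j  V(n4)=-2.555+0.000j  V(n5)=1.566+0.000j

4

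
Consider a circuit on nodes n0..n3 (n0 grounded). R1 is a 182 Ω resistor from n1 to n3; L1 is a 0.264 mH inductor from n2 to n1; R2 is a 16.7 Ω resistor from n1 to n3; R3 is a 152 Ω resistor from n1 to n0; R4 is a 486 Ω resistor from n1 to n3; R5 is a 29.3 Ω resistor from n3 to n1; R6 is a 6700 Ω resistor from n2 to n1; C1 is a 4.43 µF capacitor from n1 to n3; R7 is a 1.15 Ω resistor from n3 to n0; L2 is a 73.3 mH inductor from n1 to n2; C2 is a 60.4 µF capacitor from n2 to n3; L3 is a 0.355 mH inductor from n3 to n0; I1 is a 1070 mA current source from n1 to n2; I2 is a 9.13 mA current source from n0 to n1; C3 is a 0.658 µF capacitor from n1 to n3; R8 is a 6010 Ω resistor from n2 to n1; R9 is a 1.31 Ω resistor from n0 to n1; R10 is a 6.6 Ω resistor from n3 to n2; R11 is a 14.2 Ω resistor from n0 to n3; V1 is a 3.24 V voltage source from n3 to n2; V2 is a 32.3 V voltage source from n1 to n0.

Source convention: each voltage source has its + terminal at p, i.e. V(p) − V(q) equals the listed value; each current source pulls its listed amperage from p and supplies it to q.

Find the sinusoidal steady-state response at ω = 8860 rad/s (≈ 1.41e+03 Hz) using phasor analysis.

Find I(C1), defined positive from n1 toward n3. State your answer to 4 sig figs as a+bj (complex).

-0.2813+0.9140j A

Element admittances at ω=8860 rad/s:
  Y(R1) = 0.005495+0.000j S between n1,n3
  Y(L1) = 0.000-0.4275j S between n2,n1
  Y(R2) = 0.05988+0.000j S between n1,n3
  Y(R3) = 0.006579+0.000j S between n1,n0
  Y(R4) = 0.002058+0.000j S between n1,n3
  Y(R5) = 0.03413+0.000j S between n3,n1
  Y(R6) = 0.0001493+0.000j S between n2,n1
  Y(C1) = 0.000+0.03925j S between n1,n3
  Y(R7) = 0.8696+0.000j S between n3,n0
  Y(L2) = 0.000-0.001540j S between n1,n2
  Y(C2) = 0.000+0.5351j S between n2,n3
  Y(L3) = 0.000-0.3179j S between n3,n0
  I1: injects 1.07 A into n2 (from n1)
  I2: injects 0.00913 A into n1 (from n0)
  Y(C3) = 0.000+0.005830j S between n1,n3
  Y(R8) = 0.0001664+0.000j S between n2,n1
  Y(R9) = 0.7634+0.000j S between n0,n1
  Y(R10) = 0.1515+0.000j S between n3,n2
  Y(R11) = 0.07042+0.000j S between n0,n3
  V1: constraint V(n3)−V(n2) = 3.24
  V2: constraint V(n1)−V(n0) = 32.3
Assemble and solve the 5×5 MNA system:
  V(n1)=32.30+0.000j  V(n2)=5.774-7.166j  V(n3)=9.014-7.166j
  i(V1)=-4.644+9.645j  i(V2)=-31.05+9.602j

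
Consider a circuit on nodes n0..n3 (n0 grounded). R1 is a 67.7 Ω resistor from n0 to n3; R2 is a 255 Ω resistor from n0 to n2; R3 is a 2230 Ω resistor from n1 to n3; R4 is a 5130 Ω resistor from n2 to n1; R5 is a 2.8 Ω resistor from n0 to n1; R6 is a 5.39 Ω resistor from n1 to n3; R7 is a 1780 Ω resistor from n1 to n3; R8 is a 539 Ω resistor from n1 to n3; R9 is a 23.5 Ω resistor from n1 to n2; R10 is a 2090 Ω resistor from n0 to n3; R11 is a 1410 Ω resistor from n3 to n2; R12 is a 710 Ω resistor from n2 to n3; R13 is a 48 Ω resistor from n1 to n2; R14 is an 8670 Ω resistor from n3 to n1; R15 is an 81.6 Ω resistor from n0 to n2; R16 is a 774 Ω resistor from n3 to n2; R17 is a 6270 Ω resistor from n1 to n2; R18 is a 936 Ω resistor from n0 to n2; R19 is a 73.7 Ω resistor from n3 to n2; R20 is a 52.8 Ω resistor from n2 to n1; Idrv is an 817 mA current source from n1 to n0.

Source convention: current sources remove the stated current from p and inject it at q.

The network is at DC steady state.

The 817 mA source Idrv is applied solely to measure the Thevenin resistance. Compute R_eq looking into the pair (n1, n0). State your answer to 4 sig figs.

Apply KCL at each of the 3 non-ground nodes and solve the resulting linear system.
Node n1: branches {R3, R4, R5, R6, R7, R8, R9, R13, R14, R17, R20, Idrv} → V_1 = -2.119
Node n2: branches {R2, R4, R9, R11, R12, R13, R15, R16, R17, R18, R19, R20} → V_2 = -1.781
Node n3: branches {R1, R3, R6, R7, R8, R10, R11, R12, R14, R16, R19} → V_3 = -1.946

R_eq = 2.593 Ω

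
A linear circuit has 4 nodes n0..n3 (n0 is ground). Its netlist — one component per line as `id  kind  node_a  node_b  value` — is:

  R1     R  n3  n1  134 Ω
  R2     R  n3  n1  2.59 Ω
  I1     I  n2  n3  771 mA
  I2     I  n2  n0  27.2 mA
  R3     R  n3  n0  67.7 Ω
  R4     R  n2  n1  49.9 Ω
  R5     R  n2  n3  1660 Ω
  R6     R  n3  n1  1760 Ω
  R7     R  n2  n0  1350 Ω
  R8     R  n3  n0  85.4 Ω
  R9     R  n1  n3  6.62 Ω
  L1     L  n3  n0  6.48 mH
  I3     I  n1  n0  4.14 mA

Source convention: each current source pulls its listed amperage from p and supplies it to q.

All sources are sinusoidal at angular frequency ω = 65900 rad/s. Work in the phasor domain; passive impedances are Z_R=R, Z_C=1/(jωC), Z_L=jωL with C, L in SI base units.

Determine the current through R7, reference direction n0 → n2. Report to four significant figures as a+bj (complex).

0.02868+6.137e-06j A

MNA unknowns: 3 node voltages V₁..V_3
R1: Y=0.007463+0.000j on G[3,1]
R2: Y=0.3861+0.000j on G[3,1]
I1: z[2]−=0.771, z[3]+=0.771
I2: z[2]−=0.0272, z[0]+=0.0272
R3: Y=0.01477+0.000j on G[3,0]
R4: Y=0.02004+0.000j on G[2,1]
R5: Y=0.0006024+0.000j on G[2,3]
R6: Y=0.0005682+0.000j on G[3,1]
R7: Y=0.0007407+0.000j on G[2,0]
R8: Y=0.01171+0.000j on G[3,0]
R9: Y=0.1511+0.000j on G[1,3]
L1: Y=0.000-0.002342j on G[3,0]
I3: z[1]−=0.00414, z[0]+=0.00414
solve → V1=-1.476-0.008582j, V2=-38.71-0.008285j, V3=-0.09979-0.008593j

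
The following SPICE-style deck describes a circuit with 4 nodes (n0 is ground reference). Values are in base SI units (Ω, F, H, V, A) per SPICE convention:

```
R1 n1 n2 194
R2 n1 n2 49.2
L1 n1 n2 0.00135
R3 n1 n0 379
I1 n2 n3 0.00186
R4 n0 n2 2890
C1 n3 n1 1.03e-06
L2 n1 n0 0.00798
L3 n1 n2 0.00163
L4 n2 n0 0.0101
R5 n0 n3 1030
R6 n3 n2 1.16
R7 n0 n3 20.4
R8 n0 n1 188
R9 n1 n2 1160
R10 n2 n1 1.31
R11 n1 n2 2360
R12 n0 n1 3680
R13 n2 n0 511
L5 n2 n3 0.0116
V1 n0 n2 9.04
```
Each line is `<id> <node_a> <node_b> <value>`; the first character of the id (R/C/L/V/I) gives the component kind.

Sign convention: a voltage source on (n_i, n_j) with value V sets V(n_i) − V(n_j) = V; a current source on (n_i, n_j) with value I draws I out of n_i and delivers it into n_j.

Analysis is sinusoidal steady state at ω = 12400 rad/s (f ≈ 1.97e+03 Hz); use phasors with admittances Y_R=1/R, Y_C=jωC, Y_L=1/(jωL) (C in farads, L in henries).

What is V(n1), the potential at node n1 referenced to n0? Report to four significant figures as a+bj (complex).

-8.934-0.09237j V

Apply KCL at each of the 3 non-ground nodes and solve the resulting linear system.
Node n1: branches {R1, R2, L1, R3, C1, L2, L3, R8, R9, R10, R11, R12} → V_1 = -8.934-0.09237j
Node n2: branches {R1, R2, L1, I1, R4, L3, L4, R6, R9, R10, R11, R13, L5, V1} → V_2 = -9.040+0.000j
Node n3: branches {I1, C1, R5, R6, R7, L5} → V_3 = -8.541-0.001705j
Source currents: i(V1)=-0.5223+0.1616j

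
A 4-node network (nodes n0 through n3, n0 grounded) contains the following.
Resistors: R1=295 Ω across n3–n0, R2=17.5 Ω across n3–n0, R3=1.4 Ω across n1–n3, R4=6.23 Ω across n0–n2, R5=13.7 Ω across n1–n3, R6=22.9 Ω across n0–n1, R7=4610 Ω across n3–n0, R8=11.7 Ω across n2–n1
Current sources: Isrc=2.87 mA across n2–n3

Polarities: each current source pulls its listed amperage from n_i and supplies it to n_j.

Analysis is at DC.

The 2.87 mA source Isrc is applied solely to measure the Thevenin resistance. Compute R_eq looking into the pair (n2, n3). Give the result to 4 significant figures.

Apply KCL at each of the 3 non-ground nodes and solve the resulting linear system.
Node n1: branches {R3, R5, R6, R8} → V_1 = 0.01070
Node n2: branches {R4, R8, Isrc} → V_2 = -0.007950
Node n3: branches {R1, R2, R3, R5, R7, Isrc} → V_3 = 0.01332

R_eq = 7.410 Ω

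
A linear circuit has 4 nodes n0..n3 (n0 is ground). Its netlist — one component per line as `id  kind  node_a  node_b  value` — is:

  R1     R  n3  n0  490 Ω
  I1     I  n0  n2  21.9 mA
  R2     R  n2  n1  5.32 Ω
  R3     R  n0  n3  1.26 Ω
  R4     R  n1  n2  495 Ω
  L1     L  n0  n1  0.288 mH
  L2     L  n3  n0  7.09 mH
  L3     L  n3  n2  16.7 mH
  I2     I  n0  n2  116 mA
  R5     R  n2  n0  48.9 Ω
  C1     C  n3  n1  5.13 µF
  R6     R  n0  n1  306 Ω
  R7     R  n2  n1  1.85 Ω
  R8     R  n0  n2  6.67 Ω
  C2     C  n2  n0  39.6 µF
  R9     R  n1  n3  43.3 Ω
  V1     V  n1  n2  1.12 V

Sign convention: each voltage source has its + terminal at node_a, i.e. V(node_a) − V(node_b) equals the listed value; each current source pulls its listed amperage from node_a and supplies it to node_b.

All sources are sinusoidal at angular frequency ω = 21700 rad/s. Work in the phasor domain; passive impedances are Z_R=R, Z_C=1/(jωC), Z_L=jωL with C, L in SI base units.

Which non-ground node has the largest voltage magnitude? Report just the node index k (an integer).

MNA unknowns: 3 node voltages V₁..V_3 plus 1 source current (V1)
R1: Y=0.002041+0.000j on G[3,0]
I1: z[0]−=0.0219, z[2]+=0.0219
R2: Y=0.1880+0.000j on G[2,1]
R3: Y=0.7937+0.000j on G[0,3]
R4: Y=0.002020+0.000j on G[1,2]
L1: Y=0.000-0.1600j on G[0,1]
L2: Y=0.000-0.006500j on G[3,0]
L3: Y=0.000-0.002759j on G[3,2]
I2: z[0]−=0.116, z[2]+=0.116
R5: Y=0.02045+0.000j on G[2,0]
C1: Y=0.000+0.1113j on G[3,1]
R6: Y=0.003268+0.000j on G[0,1]
R7: Y=0.5405+0.000j on G[2,1]
R8: Y=0.1499+0.000j on G[0,2]
C2: Y=0.000+0.8593j on G[2,0]
R9: Y=0.02309+0.000j on G[1,3]
V1: row V1−V2=1.12, i_V1 at 1,2
solve → V1=1.223-0.09016j, V2=0.1027-0.09016j, V3=0.06578+0.1552j
aux → i_V1=-0.8618+0.07282j

1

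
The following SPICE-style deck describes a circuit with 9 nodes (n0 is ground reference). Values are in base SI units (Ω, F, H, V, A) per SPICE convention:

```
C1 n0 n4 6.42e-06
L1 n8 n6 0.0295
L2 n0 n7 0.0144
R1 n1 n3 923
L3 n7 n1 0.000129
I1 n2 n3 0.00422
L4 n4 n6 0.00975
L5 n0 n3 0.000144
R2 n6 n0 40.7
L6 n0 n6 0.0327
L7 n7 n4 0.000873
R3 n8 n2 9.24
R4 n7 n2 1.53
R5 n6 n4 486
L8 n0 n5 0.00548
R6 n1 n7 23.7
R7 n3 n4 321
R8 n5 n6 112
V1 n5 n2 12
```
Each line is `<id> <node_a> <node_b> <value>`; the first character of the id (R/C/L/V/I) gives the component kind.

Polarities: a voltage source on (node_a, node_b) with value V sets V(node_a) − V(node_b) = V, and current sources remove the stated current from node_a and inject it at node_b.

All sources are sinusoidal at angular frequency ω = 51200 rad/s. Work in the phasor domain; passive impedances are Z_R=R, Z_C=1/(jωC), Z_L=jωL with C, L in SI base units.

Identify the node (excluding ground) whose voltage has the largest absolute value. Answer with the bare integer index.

MNA unknowns: 8 node voltages V₁..V_8 plus 1 source current (V1)
C1: Y=0.000+0.3287j on G[0,4]
L1: Y=0.000-0.0006621j on G[8,6]
L2: Y=0.000-0.001356j on G[0,7]
R1: Y=0.001083+0.000j on G[1,3]
L3: Y=0.000-0.1514j on G[7,1]
I1: z[2]−=0.00422, z[3]+=0.00422
L4: Y=0.000-0.002003j on G[4,6]
L5: Y=0.000-0.1356j on G[0,3]
R2: Y=0.02457+0.000j on G[6,0]
L6: Y=0.000-0.0005973j on G[0,6]
L7: Y=0.000-0.02237j on G[7,4]
R3: Y=0.1082+0.000j on G[8,2]
R4: Y=0.6536+0.000j on G[7,2]
R5: Y=0.002058+0.000j on G[6,4]
L8: Y=0.000-0.003564j on G[0,5]
R6: Y=0.04219+0.000j on G[1,7]
R7: Y=0.003115+0.000j on G[3,4]
R8: Y=0.008929+0.000j on G[5,6]
V1: row V5−V2=12, i_V1 at 5,2
solve → V1=-2.076-2.297j, V2=-2.157-2.240j, V3=0.01526+0.01707j, V4=0.1310+0.1575j, V5=9.843-2.240j, V6=2.473-0.2939j, V7=-2.064-2.316j, V8=-2.145-2.268j
aux → i_V1=-0.05782+0.05246j

5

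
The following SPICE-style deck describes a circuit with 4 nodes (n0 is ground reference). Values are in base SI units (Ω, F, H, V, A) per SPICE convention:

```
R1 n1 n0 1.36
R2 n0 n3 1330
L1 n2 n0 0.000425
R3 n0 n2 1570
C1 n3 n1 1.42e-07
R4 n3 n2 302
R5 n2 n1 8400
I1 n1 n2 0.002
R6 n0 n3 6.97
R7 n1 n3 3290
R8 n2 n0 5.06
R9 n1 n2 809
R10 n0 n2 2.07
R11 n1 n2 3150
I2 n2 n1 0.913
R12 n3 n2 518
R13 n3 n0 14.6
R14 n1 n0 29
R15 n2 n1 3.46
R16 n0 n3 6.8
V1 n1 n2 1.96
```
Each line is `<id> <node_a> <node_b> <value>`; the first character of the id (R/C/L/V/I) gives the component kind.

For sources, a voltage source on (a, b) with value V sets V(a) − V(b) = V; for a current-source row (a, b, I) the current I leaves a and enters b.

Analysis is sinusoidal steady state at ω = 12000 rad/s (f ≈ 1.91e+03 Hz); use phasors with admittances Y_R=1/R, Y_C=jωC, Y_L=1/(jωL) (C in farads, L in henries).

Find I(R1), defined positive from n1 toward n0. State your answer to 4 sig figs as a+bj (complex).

0.6928-0.1016j A

Element admittances at ω=12000 rad/s:
  Y(R1) = 0.7353+0.000j S between n1,n0
  Y(R2) = 0.0007519+0.000j S between n0,n3
  Y(L1) = 0.000-0.1961j S between n2,n0
  Y(R3) = 0.0006369+0.000j S between n0,n2
  Y(C1) = 0.000+0.001704j S between n3,n1
  Y(R4) = 0.003311+0.000j S between n3,n2
  Y(R5) = 0.0001190+0.000j S between n2,n1
  I1: injects 0.002 A into n2 (from n1)
  Y(R6) = 0.1435+0.000j S between n0,n3
  Y(R7) = 0.0003040+0.000j S between n1,n3
  Y(R8) = 0.1976+0.000j S between n2,n0
  Y(R9) = 0.001236+0.000j S between n1,n2
  Y(R10) = 0.4831+0.000j S between n0,n2
  Y(R11) = 0.0003175+0.000j S between n1,n2
  I2: injects 0.913 A into n1 (from n2)
  Y(R12) = 0.001931+0.000j S between n3,n2
  Y(R13) = 0.06849+0.000j S between n3,n0
  Y(R14) = 0.03448+0.000j S between n1,n0
  Y(R15) = 0.2890+0.000j S between n2,n1
  Y(R16) = 0.1471+0.000j S between n0,n3
  V1: constraint V(n1)−V(n2) = 1.96
Assemble and solve the 4×4 MNA system:
  V(n1)=0.9422-0.1381j  V(n2)=-1.018-0.1381j  V(n3)=-0.01316+0.002360j
  i(V1)=-0.3846+0.1047j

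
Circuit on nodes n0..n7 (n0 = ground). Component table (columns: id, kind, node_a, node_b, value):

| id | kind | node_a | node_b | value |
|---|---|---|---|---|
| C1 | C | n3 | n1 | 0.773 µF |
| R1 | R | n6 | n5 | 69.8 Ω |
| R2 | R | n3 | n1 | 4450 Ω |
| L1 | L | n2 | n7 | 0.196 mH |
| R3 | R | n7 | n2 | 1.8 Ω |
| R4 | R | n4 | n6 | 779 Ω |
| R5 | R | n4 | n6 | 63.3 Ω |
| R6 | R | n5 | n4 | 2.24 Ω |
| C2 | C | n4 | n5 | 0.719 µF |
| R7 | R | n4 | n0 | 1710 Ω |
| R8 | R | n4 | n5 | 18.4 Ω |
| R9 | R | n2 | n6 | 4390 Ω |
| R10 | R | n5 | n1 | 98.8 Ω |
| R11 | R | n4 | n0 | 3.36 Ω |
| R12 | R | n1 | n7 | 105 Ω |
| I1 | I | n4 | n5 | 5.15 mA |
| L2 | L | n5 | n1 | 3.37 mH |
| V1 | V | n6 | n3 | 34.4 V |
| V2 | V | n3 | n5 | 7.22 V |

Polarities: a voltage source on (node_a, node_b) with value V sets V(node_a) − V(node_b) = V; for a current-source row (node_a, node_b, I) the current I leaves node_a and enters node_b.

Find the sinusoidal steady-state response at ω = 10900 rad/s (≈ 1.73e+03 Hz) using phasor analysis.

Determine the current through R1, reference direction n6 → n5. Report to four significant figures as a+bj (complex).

0.5963+0.000j A

Apply KCL at each of the 7 non-ground nodes and solve the resulting linear system.
Node n1: branches {C1, R2, R10, R12, L2} → V_1 = -3.574+1.843j
Node n2: branches {L1, R3, R9} → V_2 = -2.540+1.808j
Node n3: branches {C1, R2, V1, V2} → V_3 = 5.857+0.02062j
Node n4: branches {R4, R5, R6, C2, R7, R8, R11, I1} → V_4 = 0.000+0.000j
Node n5: branches {R1, R6, C2, R8, R10, I1, L2, V2} → V_5 = -1.363+0.02062j
Node n6: branches {R1, R4, R5, R9, V1} → V_6 = 40.26+0.02062j
Node n7: branches {L1, R3, R12} → V_7 = -2.551+1.800j
Source currents: i(V1)=-1.294+5.498e-05j, i(V2)=-1.311-0.07900j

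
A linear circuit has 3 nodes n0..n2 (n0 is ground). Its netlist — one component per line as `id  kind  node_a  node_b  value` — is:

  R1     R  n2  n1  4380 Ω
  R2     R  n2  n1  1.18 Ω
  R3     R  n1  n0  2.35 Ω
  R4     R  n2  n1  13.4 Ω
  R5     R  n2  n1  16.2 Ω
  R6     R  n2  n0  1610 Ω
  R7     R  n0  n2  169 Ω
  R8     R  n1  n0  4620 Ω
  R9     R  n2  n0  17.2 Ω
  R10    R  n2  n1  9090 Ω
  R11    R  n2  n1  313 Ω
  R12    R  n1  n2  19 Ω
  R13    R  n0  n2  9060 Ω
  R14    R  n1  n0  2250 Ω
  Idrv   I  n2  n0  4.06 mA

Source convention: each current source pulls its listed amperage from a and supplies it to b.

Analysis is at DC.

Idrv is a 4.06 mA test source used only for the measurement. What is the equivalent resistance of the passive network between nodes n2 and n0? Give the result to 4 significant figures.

Element admittances at DC:
  Y(R1) = 0.0002283 S between n2,n1
  Y(R2) = 0.8475 S between n2,n1
  Y(R3) = 0.4255 S between n1,n0
  Y(R4) = 0.07463 S between n2,n1
  Y(R5) = 0.06173 S between n2,n1
  Y(R6) = 0.0006211 S between n2,n0
  Y(R7) = 0.005917 S between n0,n2
  Y(R8) = 0.0002165 S between n1,n0
  Y(R9) = 0.05814 S between n2,n0
  Y(R10) = 0.0001100 S between n2,n1
  Y(R11) = 0.003195 S between n2,n1
  Y(R12) = 0.05263 S between n1,n2
  Y(R13) = 0.0001104 S between n0,n2
  Y(R14) = 0.0004444 S between n1,n0
  Idrv: injects 0.00406 A into n0 (from n2)
Assemble and solve the 2×2 MNA system:
  V(n1)=-0.007845  V(n2)=-0.01106

R_eq = 2.724 Ω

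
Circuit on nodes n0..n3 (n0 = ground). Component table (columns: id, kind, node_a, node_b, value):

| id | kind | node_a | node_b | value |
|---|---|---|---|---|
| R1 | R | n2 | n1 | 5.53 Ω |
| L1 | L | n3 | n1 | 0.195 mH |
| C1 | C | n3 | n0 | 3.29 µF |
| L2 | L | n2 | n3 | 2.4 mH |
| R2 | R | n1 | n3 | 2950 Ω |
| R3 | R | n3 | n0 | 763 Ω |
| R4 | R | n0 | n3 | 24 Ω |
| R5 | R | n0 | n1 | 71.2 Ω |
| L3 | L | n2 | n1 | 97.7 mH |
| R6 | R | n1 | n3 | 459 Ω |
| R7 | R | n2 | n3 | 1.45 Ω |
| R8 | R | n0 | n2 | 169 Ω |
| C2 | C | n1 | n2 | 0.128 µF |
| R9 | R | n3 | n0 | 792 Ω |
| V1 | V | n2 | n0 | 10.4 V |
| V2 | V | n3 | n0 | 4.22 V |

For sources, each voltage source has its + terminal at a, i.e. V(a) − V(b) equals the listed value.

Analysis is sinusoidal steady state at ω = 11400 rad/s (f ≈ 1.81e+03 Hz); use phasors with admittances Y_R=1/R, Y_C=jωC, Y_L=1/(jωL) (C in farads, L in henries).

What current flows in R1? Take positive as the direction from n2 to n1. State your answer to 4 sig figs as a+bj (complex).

Apply KCL at each of the 3 non-ground nodes and solve the resulting linear system.
Node n1: branches {R1, L1, R2, R5, L3, R6, C2} → V_1 = 5.081+1.977j
Node n2: branches {R1, L2, L3, R7, R8, C2, V1} → V_2 = 10.40+0.000j
Node n3: branches {L1, C1, L2, R2, R3, R4, R6, R7, R9, V2} → V_3 = 4.220+0.000j
Source currents: i(V1)=-5.287+0.5804j, i(V2)=4.967-0.7665j

0.9618-0.3575j A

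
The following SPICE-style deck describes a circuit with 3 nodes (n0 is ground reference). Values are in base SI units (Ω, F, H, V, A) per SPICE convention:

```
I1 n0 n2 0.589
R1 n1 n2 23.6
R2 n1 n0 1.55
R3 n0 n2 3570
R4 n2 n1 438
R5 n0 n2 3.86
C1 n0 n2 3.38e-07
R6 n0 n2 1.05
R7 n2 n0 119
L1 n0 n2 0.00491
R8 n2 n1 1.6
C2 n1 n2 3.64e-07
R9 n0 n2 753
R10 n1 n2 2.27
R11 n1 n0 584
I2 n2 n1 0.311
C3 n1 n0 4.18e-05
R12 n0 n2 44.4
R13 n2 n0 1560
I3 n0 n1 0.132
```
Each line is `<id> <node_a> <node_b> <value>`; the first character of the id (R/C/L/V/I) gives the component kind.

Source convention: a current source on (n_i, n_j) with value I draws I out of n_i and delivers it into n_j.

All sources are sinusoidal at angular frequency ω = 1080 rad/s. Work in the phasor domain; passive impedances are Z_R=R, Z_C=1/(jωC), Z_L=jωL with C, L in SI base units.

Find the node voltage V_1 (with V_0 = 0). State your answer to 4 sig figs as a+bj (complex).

Apply KCL at each of the 2 non-ground nodes and solve the resulting linear system.
Node n1: branches {R1, R2, R4, R8, C2, R10, R11, I2, C3, I3} → V_1 = 0.4634+0.007054j
Node n2: branches {I1, R1, R3, R4, R5, C1, R6, R7, L1, R8, C2, R9, R10, I2, R12, R13} → V_2 = 0.3341+0.03005j

0.4634+0.007054j V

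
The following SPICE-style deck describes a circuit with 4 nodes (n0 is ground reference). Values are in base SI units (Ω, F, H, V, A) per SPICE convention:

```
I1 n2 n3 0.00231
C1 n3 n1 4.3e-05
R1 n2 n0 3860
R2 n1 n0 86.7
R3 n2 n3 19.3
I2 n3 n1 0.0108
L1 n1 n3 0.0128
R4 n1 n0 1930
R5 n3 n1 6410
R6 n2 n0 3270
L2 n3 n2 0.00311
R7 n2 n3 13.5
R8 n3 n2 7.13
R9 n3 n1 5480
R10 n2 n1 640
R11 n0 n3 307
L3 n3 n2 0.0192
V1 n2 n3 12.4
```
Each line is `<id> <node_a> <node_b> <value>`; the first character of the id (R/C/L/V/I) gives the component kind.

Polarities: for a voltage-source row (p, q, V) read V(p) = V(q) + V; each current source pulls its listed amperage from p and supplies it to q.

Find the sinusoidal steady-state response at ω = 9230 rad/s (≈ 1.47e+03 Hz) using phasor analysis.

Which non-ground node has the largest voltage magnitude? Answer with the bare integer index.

Element admittances at ω=9230 rad/s:
  I1: injects 0.00231 A into n3 (from n2)
  Y(C1) = 0.000+0.3969j S between n3,n1
  Y(R1) = 0.0002591+0.000j S between n2,n0
  Y(R2) = 0.01153+0.000j S between n1,n0
  Y(R3) = 0.05181+0.000j S between n2,n3
  I2: injects 0.0108 A into n1 (from n3)
  Y(L1) = 0.000-0.008464j S between n1,n3
  Y(R4) = 0.0005181+0.000j S between n1,n0
  Y(R5) = 0.0001560+0.000j S between n3,n1
  Y(R6) = 0.0003058+0.000j S between n2,n0
  Y(L2) = 0.000-0.03484j S between n3,n2
  Y(R7) = 0.07407+0.000j S between n2,n3
  Y(R8) = 0.1403+0.000j S between n3,n2
  Y(R9) = 0.0001825+0.000j S between n3,n1
  Y(R10) = 0.001563+0.000j S between n2,n1
  Y(R11) = 0.003257+0.000j S between n0,n3
  Y(L3) = 0.000-0.005643j S between n3,n2
  V1: constraint V(n2)−V(n3) = 12.4
Assemble and solve the 4×4 MNA system:
  V(n1)=-0.4410-0.02200j  V(n2)=11.96+0.06936j  V(n3)=-0.4421+0.06936j
  i(V1)=-3.329+0.5018j

2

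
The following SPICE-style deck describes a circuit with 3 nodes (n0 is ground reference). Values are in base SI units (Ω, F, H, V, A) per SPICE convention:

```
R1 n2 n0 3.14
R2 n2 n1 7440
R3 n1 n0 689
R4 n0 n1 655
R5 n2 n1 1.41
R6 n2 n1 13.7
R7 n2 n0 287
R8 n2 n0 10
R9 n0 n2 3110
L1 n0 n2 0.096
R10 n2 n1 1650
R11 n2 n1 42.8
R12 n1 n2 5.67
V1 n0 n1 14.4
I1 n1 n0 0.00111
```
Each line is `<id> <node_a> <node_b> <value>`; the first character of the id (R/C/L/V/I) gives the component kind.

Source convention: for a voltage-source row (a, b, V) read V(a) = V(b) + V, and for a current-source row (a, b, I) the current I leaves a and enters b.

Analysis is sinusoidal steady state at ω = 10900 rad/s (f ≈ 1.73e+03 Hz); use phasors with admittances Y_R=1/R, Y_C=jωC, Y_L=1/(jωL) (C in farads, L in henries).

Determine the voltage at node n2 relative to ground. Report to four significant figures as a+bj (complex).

-10.07-0.006851j V

Apply KCL at each of the 2 non-ground nodes and solve the resulting linear system.
Node n1: branches {R2, R3, R4, R5, R6, R10, R11, R12, V1, I1} → V_1 = -14.40+0.000j
Node n2: branches {R1, R2, R5, R6, R7, R8, R9, L1, R10, R11, R12} → V_2 = -10.07-0.006851j
Source currents: i(V1)=-4.295+0.006732j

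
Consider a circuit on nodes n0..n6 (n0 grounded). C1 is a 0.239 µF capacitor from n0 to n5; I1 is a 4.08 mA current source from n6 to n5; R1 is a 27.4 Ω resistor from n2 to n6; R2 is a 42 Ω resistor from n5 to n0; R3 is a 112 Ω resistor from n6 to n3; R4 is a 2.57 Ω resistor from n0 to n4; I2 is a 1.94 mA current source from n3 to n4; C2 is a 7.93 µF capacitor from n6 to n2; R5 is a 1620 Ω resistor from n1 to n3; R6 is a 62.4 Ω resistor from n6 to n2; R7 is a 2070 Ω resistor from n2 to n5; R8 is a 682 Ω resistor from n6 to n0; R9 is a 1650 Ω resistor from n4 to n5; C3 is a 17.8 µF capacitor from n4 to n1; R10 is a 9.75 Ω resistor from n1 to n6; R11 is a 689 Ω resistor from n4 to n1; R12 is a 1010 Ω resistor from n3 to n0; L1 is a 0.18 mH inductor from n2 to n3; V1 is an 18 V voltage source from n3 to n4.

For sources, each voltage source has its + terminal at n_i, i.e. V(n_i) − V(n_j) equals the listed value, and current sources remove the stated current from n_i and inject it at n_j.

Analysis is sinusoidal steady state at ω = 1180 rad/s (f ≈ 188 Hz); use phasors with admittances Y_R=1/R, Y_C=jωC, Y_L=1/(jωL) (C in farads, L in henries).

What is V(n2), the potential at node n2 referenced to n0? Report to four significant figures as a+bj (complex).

17.92-0.01844j V

Apply KCL at each of the 6 non-ground nodes and solve the resulting linear system.
Node n1: branches {R5, C3, R10, R11} → V_1 = 13.07-6.285j
Node n2: branches {R1, C2, R6, R7, L1} → V_2 = 17.92-0.01844j
Node n3: branches {R3, I2, R5, R12, L1, V1} → V_3 = 17.87+0.01392j
Node n4: branches {R4, I2, R9, C3, R11, V1} → V_4 = -0.1313+0.01392j
Node n5: branches {C1, I1, R2, R7, R9} → V_5 = 0.5082-0.005775j
Node n6: branches {I1, R1, R3, C2, R6, R8, R10} → V_6 = 14.52-3.708j
Source currents: i(V1)=-0.2049-0.2627j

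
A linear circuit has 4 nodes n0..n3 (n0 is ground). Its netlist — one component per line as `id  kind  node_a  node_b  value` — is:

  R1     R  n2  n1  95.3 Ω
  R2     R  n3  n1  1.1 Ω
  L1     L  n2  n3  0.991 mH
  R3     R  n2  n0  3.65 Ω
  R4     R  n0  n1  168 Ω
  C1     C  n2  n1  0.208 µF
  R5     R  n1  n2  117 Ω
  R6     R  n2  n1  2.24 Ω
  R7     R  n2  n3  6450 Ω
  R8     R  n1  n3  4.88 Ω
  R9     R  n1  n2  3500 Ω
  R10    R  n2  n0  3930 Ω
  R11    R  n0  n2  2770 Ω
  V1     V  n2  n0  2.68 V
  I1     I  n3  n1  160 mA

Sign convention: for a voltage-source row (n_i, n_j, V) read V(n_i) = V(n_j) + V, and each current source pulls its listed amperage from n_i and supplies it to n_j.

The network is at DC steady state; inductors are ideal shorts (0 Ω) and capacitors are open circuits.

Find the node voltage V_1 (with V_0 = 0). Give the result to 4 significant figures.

Apply KCL at each of the 3 non-ground nodes and solve the resulting linear system.
Node n1: branches {R1, R2, R4, C1, R5, R6, R8, R9, I1} → V_1 = 2.771
Node n2: branches {R1, L1, R3, C1, R5, R6, R7, R9, R10, R11, V1} → V_2 = 2.680
Node n3: branches {R2, L1, R7, R8, I1} → V_3 = 2.680
Source currents: i(L1)=0.05880, i(V1)=-0.7524

2.771 V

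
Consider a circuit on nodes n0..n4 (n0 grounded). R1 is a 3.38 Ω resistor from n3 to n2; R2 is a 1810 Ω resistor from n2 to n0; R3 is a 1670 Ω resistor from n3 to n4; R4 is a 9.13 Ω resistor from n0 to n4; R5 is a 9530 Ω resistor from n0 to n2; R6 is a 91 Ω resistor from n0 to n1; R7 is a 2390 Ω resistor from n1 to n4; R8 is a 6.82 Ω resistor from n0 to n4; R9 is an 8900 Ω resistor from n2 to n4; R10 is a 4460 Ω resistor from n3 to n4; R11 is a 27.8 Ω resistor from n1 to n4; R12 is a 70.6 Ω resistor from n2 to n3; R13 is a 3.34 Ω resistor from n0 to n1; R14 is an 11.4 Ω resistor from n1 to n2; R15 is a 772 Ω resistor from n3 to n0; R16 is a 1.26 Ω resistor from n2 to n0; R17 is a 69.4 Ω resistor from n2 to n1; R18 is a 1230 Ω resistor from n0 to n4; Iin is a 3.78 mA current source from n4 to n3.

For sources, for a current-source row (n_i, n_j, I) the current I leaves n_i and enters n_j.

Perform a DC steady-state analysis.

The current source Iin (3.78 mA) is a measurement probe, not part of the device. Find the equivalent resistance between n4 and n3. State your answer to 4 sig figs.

R_eq = 7.675 Ω

Apply KCL at each of the 4 non-ground nodes and solve the resulting linear system.
Node n1: branches {R6, R7, R11, R13, R14, R17} → V_1 = -9.329e-05
Node n2: branches {R1, R2, R5, R9, R12, R14, R16, R17} → V_2 = 0.004154
Node n3: branches {R1, R3, R10, R12, R15, Iin} → V_3 = 0.01620
Node n4: branches {R3, R4, R7, R8, R9, R10, R11, R18, Iin} → V_4 = -0.01281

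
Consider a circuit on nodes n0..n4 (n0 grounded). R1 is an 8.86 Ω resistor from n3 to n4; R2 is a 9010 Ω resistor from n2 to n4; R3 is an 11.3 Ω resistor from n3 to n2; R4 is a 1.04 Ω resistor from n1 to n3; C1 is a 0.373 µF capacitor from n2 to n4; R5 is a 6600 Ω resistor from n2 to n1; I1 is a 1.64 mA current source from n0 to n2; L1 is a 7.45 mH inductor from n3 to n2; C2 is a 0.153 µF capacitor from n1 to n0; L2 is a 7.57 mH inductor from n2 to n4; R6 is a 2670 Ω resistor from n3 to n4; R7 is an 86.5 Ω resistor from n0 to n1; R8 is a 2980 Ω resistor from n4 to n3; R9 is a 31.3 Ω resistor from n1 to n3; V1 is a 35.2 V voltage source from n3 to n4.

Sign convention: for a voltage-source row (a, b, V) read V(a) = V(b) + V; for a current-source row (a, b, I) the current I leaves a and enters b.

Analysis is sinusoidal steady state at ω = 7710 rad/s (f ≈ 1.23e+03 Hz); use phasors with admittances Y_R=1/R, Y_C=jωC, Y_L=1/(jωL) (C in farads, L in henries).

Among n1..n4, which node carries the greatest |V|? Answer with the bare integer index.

4

Element admittances at ω=7710 rad/s:
  Y(R1) = 0.1129+0.000j S between n3,n4
  Y(R2) = 0.0001110+0.000j S between n2,n4
  Y(R3) = 0.08850+0.000j S between n3,n2
  Y(R4) = 0.9615+0.000j S between n1,n3
  Y(C1) = 0.000+0.002876j S between n2,n4
  Y(R5) = 0.0001515+0.000j S between n2,n1
  I1: injects 0.00164 A into n2 (from n0)
  Y(L1) = 0.000-0.01741j S between n3,n2
  Y(C2) = 0.000+0.001180j S between n1,n0
  Y(L2) = 0.000-0.01713j S between n2,n4
  Y(R6) = 0.0003745+0.000j S between n3,n4
  Y(R7) = 0.01156+0.000j S between n0,n1
  Y(R8) = 0.0003356+0.000j S between n4,n3
  Y(R9) = 0.03195+0.000j S between n1,n3
  V1: constraint V(n3)−V(n4) = 35.2
Assemble and solve the 5×5 MNA system:
  V(n1)=0.1404-0.01433j  V(n2)=-1.670+4.993j  V(n3)=0.1423-0.01509j  V(n4)=-35.06-0.01509j
  i(V1)=-4.073+0.4755j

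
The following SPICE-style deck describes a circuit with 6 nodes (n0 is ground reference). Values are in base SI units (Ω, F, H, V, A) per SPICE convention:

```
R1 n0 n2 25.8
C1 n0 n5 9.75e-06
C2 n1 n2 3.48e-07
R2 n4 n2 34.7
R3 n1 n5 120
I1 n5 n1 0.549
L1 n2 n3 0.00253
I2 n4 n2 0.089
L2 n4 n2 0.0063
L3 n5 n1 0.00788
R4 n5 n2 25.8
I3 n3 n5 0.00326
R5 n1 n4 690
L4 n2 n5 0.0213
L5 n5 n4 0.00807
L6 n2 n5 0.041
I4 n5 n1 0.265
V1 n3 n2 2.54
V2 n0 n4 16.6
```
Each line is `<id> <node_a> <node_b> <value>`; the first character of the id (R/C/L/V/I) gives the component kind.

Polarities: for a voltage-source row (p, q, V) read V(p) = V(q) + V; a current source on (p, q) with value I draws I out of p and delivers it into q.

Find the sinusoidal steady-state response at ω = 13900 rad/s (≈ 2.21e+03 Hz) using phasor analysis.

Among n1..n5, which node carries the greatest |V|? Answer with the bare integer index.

MNA unknowns: 5 node voltages V₁..V_5 plus 2 source currents (V1, V2)
R1: Y=0.03876+0.000j on G[0,2]
C1: Y=0.000+0.1355j on G[0,5]
C2: Y=0.000+0.004837j on G[1,2]
R2: Y=0.02882+0.000j on G[4,2]
R3: Y=0.008333+0.000j on G[1,5]
I1: z[5]−=0.549, z[1]+=0.549
L1: Y=0.000-0.02844j on G[2,3]
I2: z[4]−=0.089, z[2]+=0.089
L2: Y=0.000-0.01142j on G[4,2]
L3: Y=0.000-0.009130j on G[5,1]
R4: Y=0.03876+0.000j on G[5,2]
I3: z[3]−=0.00326, z[5]+=0.00326
R5: Y=0.001449+0.000j on G[1,4]
L4: Y=0.000-0.003378j on G[2,5]
L5: Y=0.000-0.008915j on G[5,4]
L6: Y=0.000-0.001755j on G[2,5]
I4: z[5]−=0.265, z[1]+=0.265
V1: row V3−V2=2.54, i_V1 at 3,2
V2: row V0−V4=16.6, i_V2 at 0,4
solve → V1=66.70+28.32j, V2=-5.690+4.741j, V3=-3.150+4.741j, V4=-16.60+0.000j, V5=-0.7021+1.419j
aux → i_V1=-0.003260+0.07223j, i_V2=-0.4129+0.08863j

1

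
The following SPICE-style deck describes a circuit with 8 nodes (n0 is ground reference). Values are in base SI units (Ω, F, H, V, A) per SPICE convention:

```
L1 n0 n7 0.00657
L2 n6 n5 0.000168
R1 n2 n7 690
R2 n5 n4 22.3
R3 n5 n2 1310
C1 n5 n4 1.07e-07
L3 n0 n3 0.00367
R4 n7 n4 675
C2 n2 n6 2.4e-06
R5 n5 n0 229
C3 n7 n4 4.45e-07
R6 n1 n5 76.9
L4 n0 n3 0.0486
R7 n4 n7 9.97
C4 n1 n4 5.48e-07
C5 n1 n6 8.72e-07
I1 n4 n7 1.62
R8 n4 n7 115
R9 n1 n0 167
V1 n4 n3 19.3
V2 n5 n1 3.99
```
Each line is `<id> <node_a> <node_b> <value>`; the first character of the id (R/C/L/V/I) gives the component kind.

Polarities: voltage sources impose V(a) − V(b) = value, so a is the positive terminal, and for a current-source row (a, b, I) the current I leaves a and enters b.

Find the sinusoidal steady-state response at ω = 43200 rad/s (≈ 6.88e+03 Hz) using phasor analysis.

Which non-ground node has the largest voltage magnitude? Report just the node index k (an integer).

Element admittances at ω=43200 rad/s:
  Y(L1) = 0.000-0.003523j S between n0,n7
  Y(L2) = 0.000-0.1378j S between n6,n5
  Y(R1) = 0.001449+0.000j S between n2,n7
  Y(R2) = 0.04484+0.000j S between n5,n4
  Y(R3) = 0.0007634+0.000j S between n5,n2
  Y(C1) = 0.000+0.004622j S between n5,n4
  Y(L3) = 0.000-0.006307j S between n0,n3
  Y(R4) = 0.001481+0.000j S between n7,n4
  Y(C2) = 0.000+0.1037j S between n2,n6
  Y(R5) = 0.004367+0.000j S between n5,n0
  Y(C3) = 0.000+0.01922j S between n7,n4
  Y(R6) = 0.01300+0.000j S between n1,n5
  Y(L4) = 0.000-0.0004763j S between n0,n3
  Y(R7) = 0.1003+0.000j S between n4,n7
  Y(C4) = 0.000+0.02367j S between n1,n4
  Y(C5) = 0.000+0.03767j S between n1,n6
  I1: injects 1.62 A into n7 (from n4)
  Y(R8) = 0.008696+0.000j S between n4,n7
  Y(R9) = 0.005988+0.000j S between n1,n0
  V1: constraint V(n4)−V(n3) = 19.3
  V2: constraint V(n5)−V(n1) = 3.99
Assemble and solve the 9×9 MNA system:
  V(n1)=2.668-1.769j  V(n2)=8.161-1.763j  V(n3)=-13.29-3.755j  V(n4)=6.014-3.755j  V(n5)=6.658-1.769j  V(n6)=8.214-1.604j  V(n7)=20.38-5.555j
  i(V1)=-0.02547+0.09013j  i(V2)=-0.07670-0.2987j

7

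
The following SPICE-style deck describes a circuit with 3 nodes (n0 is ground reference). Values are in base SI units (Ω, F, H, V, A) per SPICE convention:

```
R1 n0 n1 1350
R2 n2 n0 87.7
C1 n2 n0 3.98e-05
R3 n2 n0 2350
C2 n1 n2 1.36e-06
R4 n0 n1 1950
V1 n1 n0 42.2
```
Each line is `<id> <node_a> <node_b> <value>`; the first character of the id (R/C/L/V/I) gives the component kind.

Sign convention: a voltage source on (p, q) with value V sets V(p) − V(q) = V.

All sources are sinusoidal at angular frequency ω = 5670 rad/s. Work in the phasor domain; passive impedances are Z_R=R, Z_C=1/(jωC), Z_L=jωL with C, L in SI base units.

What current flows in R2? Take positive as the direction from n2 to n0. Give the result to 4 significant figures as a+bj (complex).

0.01586+0.0008037j A

MNA unknowns: 2 node voltages V₁..V_2 plus 1 source current (V1)
R1: Y=0.0007407+0.000j on G[0,1]
R2: Y=0.01140+0.000j on G[2,0]
C1: Y=0.000+0.2257j on G[2,0]
R3: Y=0.0004255+0.000j on G[2,0]
C2: Y=0.000+0.007711j on G[1,2]
R4: Y=0.0005128+0.000j on G[0,1]
V1: row V1−V0=42.2, i_V1 at 1,0
solve → V1=42.20+0.000j, V2=1.391+0.07049j
aux → i_V1=-0.05344-0.3147j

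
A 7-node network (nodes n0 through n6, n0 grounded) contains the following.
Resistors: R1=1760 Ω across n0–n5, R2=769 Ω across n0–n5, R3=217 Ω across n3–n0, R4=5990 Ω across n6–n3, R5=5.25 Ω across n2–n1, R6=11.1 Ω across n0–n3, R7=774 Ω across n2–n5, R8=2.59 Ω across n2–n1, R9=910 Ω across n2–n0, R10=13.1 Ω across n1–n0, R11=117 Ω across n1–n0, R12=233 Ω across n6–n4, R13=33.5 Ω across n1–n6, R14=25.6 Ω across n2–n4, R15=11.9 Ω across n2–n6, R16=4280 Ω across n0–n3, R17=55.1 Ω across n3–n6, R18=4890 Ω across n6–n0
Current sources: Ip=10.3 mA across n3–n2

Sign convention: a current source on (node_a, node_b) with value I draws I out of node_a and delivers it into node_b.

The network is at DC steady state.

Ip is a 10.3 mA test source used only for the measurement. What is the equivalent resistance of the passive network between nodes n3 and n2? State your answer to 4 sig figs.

R_eq = 17.37 Ω

Element admittances at DC:
  Y(R1) = 0.0005682 S between n0,n5
  Y(R2) = 0.001300 S between n0,n5
  Y(R3) = 0.004608 S between n3,n0
  Y(R4) = 0.0001669 S between n6,n3
  Y(R5) = 0.1905 S between n2,n1
  Y(R6) = 0.09009 S between n0,n3
  Y(R7) = 0.001292 S between n2,n5
  Y(R8) = 0.3861 S between n2,n1
  Y(R9) = 0.001099 S between n2,n0
  Y(R10) = 0.07634 S between n1,n0
  Y(R11) = 0.008547 S between n1,n0
  Y(R12) = 0.004292 S between n6,n4
  Y(R13) = 0.02985 S between n1,n6
  Y(R14) = 0.03906 S between n2,n4
  Y(R15) = 0.08403 S between n2,n6
  Y(R16) = 0.0002336 S between n0,n3
  Y(R17) = 0.01815 S between n3,n6
  Y(R18) = 0.0002045 S between n6,n0
  Ip: injects 0.0103 A into n2 (from n3)
Assemble and solve the 6×6 MNA system:
  V(n1)=0.08624  V(n2)=0.09965  V(n3)=-0.07922  V(n4)=0.09696  V(n5)=0.04073  V(n6)=0.07252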